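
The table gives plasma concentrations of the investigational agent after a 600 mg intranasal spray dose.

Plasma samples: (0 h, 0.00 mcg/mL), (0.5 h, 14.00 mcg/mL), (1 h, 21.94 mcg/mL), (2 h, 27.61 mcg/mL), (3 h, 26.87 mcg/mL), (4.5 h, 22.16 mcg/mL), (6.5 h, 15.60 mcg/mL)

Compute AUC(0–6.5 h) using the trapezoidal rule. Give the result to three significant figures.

AUC = 139 mcg/mL·h

Trapezoidal AUC_0→6.5:
  [0→0.5]: (0.00+14.00)/2 × 0.5 = 3.5
  [0.5→1]: (14.00+21.94)/2 × 0.5 = 8.985
  [1→2]: (21.94+27.61)/2 × 1 = 24.775
  [2→3]: (27.61+26.87)/2 × 1 = 27.24
  [3→4.5]: (26.87+22.16)/2 × 1.5 = 36.7725
  [4.5→6.5]: (22.16+15.60)/2 × 2 = 37.76
  Sum = 139.0325 mcg/mL·h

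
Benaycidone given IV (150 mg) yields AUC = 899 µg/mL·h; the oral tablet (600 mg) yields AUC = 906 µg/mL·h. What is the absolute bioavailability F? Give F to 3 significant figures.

F = 0.252

F = (AUC_ev / D_ev) / (AUC_iv / D_iv)
  = (906/600) / (899/150)
  = 1.51 / 5.99333 = 0.2519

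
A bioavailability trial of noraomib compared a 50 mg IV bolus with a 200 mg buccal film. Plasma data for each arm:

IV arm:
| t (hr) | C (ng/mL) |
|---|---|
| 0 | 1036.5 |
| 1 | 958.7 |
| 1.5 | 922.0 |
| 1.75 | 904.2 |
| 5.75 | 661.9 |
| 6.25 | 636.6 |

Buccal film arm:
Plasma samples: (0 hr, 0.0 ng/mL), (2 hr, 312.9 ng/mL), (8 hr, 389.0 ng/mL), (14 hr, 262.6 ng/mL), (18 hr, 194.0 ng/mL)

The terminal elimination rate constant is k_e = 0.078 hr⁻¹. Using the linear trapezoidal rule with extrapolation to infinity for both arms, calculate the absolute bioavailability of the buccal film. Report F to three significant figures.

F = 0.146

Trapezoidal AUC_0→6.25 (IV):
  [0→1]: (1036.5+958.7)/2 × 1 = 997.6
  [1→1.5]: (958.7+922.0)/2 × 0.5 = 470.175
  [1.5→1.75]: (922.0+904.2)/2 × 0.25 = 228.275
  [1.75→5.75]: (904.2+661.9)/2 × 4 = 3132.2
  [5.75→6.25]: (661.9+636.6)/2 × 0.5 = 324.625
  Sum = 5152.875 ng/mL·hr
IV tail: 636.6/0.078 = 8161.538; AUC_iv,0→∞ = 5152.875 + 8161.538 = 13314.413 ng/mL·hr
Trapezoidal AUC_0→18 (buccal film):
  [0→2]: (0.0+312.9)/2 × 2 = 312.9
  [2→8]: (312.9+389.0)/2 × 6 = 2105.7
  [8→14]: (389.0+262.6)/2 × 6 = 1954.8
  [14→18]: (262.6+194.0)/2 × 4 = 913.2
  Sum = 5286.6 ng/mL·hr
buccal film tail: 194.0/0.078 = 2487.179; AUC_ev,0→∞ = 5286.6 + 2487.179 = 7773.779 ng/mL·hr
F = (AUC_ev/D_ev)/(AUC_iv/D_iv) = (7773.779/200)/(13314.413/50) = 38.868895/266.28826 = 0.1460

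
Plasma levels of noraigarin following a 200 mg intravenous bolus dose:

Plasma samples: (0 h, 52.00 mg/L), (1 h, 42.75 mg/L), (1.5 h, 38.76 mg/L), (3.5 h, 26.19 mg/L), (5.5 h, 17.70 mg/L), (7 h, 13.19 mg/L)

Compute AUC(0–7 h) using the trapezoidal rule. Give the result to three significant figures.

Trapezoidal AUC_0→7:
  [0→1]: (52.00+42.75)/2 × 1 = 47.375
  [1→1.5]: (42.75+38.76)/2 × 0.5 = 20.3775
  [1.5→3.5]: (38.76+26.19)/2 × 2 = 64.95
  [3.5→5.5]: (26.19+17.70)/2 × 2 = 43.89
  [5.5→7]: (17.70+13.19)/2 × 1.5 = 23.1675
  Sum = 199.76 mg/L·h

AUC = 200 mg/L·h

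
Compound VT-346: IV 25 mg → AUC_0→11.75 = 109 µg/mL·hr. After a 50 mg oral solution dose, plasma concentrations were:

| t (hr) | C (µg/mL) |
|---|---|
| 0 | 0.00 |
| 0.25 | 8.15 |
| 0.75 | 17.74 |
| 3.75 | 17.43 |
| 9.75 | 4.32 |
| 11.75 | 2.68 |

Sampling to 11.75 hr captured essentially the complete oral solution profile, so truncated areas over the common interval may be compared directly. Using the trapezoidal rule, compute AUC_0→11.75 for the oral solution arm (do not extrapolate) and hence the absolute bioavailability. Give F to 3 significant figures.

F = 0.608

Trapezoidal AUC_0→11.75 (oral solution):
  [0→0.25]: (0.00+8.15)/2 × 0.25 = 1.01875
  [0.25→0.75]: (8.15+17.74)/2 × 0.5 = 6.4725
  [0.75→3.75]: (17.74+17.43)/2 × 3 = 52.755
  [3.75→9.75]: (17.43+4.32)/2 × 6 = 65.25
  [9.75→11.75]: (4.32+2.68)/2 × 2 = 7.0
  Sum = 132.49625 µg/mL·hr
F = (AUC_ev/D_ev)/(AUC_iv/D_iv) = (132.49625/50)/(109/25) = 2.649925/4.36 = 0.6078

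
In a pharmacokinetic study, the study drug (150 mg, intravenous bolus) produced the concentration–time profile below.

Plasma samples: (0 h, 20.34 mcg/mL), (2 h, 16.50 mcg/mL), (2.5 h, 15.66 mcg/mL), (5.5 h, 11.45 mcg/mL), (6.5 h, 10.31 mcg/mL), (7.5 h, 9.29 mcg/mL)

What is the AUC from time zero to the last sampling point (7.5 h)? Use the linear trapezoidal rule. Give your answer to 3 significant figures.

Trapezoidal AUC_0→7.5:
  [0→2]: (20.34+16.50)/2 × 2 = 36.84
  [2→2.5]: (16.50+15.66)/2 × 0.5 = 8.04
  [2.5→5.5]: (15.66+11.45)/2 × 3 = 40.665
  [5.5→6.5]: (11.45+10.31)/2 × 1 = 10.88
  [6.5→7.5]: (10.31+9.29)/2 × 1 = 9.8
  Sum = 106.225 mcg/mL·h

AUC = 106 mcg/mL·h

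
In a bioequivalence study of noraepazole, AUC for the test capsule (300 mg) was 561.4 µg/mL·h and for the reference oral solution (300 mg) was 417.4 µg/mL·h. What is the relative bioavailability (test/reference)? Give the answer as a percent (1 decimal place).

F_rel = (AUC_test/D_test) / (AUC_ref/D_ref)
      = (561.4/300) / (417.4/300)
      = 1.87133 / 1.39133 = 1.3450 = 134.50%

F_rel = 134.5%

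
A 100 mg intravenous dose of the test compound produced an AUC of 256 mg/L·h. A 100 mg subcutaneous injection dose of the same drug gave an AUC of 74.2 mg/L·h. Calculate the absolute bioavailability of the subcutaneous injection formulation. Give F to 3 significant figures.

F = (AUC_ev / D_ev) / (AUC_iv / D_iv)
  = (74.2/100) / (256/100)
  = 0.742 / 2.56 = 0.2898

F = 0.290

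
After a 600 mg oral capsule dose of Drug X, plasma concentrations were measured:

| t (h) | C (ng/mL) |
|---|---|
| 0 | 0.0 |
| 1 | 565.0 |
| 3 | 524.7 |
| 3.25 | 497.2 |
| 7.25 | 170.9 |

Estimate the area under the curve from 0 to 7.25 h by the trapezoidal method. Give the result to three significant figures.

AUC = 2840 ng/mL·h

Trapezoidal AUC_0→7.25:
  [0→1]: (0.0+565.0)/2 × 1 = 282.5
  [1→3]: (565.0+524.7)/2 × 2 = 1089.7
  [3→3.25]: (524.7+497.2)/2 × 0.25 = 127.7375
  [3.25→7.25]: (497.2+170.9)/2 × 4 = 1336.2
  Sum = 2836.1375 ng/mL·h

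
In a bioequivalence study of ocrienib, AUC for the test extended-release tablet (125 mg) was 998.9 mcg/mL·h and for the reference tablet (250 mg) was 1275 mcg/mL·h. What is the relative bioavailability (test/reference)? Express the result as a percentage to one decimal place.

F_rel = 156.7%

F_rel = (AUC_test/D_test) / (AUC_ref/D_ref)
      = (998.9/125) / (1275/250)
      = 7.9912 / 5.1 = 1.5669 = 156.69%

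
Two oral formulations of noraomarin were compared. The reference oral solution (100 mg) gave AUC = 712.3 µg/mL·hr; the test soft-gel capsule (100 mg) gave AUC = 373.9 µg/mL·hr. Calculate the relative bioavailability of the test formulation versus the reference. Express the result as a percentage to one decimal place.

F_rel = 52.5%

F_rel = (AUC_test/D_test) / (AUC_ref/D_ref)
      = (373.9/100) / (712.3/100)
      = 3.739 / 7.123 = 0.5249 = 52.49%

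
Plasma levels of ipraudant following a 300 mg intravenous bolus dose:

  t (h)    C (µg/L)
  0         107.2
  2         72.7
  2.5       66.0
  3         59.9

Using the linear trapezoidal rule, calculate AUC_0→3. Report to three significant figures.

AUC = 246 µg/L·h

Trapezoidal AUC_0→3:
  [0→2]: (107.2+72.7)/2 × 2 = 179.9
  [2→2.5]: (72.7+66.0)/2 × 0.5 = 34.675
  [2.5→3]: (66.0+59.9)/2 × 0.5 = 31.475
  Sum = 246.05 µg/L·h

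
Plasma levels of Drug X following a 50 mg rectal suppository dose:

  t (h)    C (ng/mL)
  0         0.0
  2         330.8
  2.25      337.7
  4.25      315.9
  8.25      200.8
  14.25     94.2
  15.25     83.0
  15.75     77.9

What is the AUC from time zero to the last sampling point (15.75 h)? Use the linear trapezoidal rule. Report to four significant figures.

AUC = 3115 ng/mL·h

Trapezoidal AUC_0→15.75:
  [0→2]: (0.0+330.8)/2 × 2 = 330.8
  [2→2.25]: (330.8+337.7)/2 × 0.25 = 83.5625
  [2.25→4.25]: (337.7+315.9)/2 × 2 = 653.6
  [4.25→8.25]: (315.9+200.8)/2 × 4 = 1033.4
  [8.25→14.25]: (200.8+94.2)/2 × 6 = 885.0
  [14.25→15.25]: (94.2+83.0)/2 × 1 = 88.6
  [15.25→15.75]: (83.0+77.9)/2 × 0.5 = 40.225
  Sum = 3115.1875 ng/mL·h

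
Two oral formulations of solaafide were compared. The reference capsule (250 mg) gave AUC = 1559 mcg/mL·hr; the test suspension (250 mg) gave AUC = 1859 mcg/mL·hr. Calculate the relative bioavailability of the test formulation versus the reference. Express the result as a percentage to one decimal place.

F_rel = 119.2%

F_rel = (AUC_test/D_test) / (AUC_ref/D_ref)
      = (1859/250) / (1559/250)
      = 7.436 / 6.236 = 1.1924 = 119.24%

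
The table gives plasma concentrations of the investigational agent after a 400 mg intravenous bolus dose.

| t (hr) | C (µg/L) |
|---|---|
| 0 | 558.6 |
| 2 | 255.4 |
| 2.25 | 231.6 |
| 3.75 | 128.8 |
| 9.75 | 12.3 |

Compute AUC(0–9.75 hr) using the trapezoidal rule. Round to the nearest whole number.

AUC = 1568 µg/L·hr

Trapezoidal AUC_0→9.75:
  [0→2]: (558.6+255.4)/2 × 2 = 814.0
  [2→2.25]: (255.4+231.6)/2 × 0.25 = 60.875
  [2.25→3.75]: (231.6+128.8)/2 × 1.5 = 270.3
  [3.75→9.75]: (128.8+12.3)/2 × 6 = 423.3
  Sum = 1568.475 µg/L·hr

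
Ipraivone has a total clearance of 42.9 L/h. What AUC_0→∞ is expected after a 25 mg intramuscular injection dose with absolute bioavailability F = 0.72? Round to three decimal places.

AUC = 0.420 mg/L·h

AUC_0→∞ = F × Dose / CL
        = 0.72 × 25 / 42.9 = 0.41958 mg/L·h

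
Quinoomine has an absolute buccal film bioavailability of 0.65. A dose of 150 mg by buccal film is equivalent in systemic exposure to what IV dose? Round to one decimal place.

D_iv = 97.5 mg

Systemic exposure from an extravascular dose = F × D_ev, so the equivalent IV dose is F × D_ev.
D_iv = F × D_ev = 0.65 × 150 = 97.5 mg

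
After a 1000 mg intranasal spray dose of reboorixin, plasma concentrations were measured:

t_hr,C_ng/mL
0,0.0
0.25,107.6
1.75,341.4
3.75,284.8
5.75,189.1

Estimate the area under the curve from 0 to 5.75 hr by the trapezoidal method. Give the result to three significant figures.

AUC = 1450 ng/mL·hr

Trapezoidal AUC_0→5.75:
  [0→0.25]: (0.0+107.6)/2 × 0.25 = 13.45
  [0.25→1.75]: (107.6+341.4)/2 × 1.5 = 336.75
  [1.75→3.75]: (341.4+284.8)/2 × 2 = 626.2
  [3.75→5.75]: (284.8+189.1)/2 × 2 = 473.9
  Sum = 1450.3 ng/mL·hr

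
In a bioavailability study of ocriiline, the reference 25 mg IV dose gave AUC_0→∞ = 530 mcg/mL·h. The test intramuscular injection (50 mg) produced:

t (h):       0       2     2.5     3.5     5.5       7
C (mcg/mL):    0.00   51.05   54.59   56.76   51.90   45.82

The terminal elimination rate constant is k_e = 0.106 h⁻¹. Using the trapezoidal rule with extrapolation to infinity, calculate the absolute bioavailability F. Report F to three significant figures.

F = 0.705

Trapezoidal AUC_0→7 (intramuscular injection):
  [0→2]: (0.00+51.05)/2 × 2 = 51.05
  [2→2.5]: (51.05+54.59)/2 × 0.5 = 26.41
  [2.5→3.5]: (54.59+56.76)/2 × 1 = 55.675
  [3.5→5.5]: (56.76+51.90)/2 × 2 = 108.66
  [5.5→7]: (51.90+45.82)/2 × 1.5 = 73.29
  Sum = 315.085 mcg/mL·h
Tail: C_last/k_e = 45.82/0.106 = 432.264
AUC_0→∞ (intramuscular injection) = 315.085 + 432.264 = 747.349 mcg/mL·h
F = (AUC_ev/D_ev)/(AUC_iv/D_iv) = (747.349/50)/(530/25) = 14.94698/21.2 = 0.7050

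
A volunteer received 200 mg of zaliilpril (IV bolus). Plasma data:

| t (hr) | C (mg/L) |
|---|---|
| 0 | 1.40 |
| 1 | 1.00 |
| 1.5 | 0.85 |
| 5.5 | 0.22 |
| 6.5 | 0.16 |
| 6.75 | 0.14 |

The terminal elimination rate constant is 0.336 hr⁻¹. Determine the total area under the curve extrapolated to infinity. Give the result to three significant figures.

AUC = 4.45 mg/L·hr

Trapezoidal AUC_0→6.75:
  [0→1]: (1.40+1.00)/2 × 1 = 1.2
  [1→1.5]: (1.00+0.85)/2 × 0.5 = 0.4625
  [1.5→5.5]: (0.85+0.22)/2 × 4 = 2.14
  [5.5→6.5]: (0.22+0.16)/2 × 1 = 0.19
  [6.5→6.75]: (0.16+0.14)/2 × 0.25 = 0.0375
  Sum = 4.03 mg/L·hr
Extrapolated tail: C_last / k_e = 0.14 / 0.336 = 0.417
AUC_0→∞ = 4.03 + 0.417 = 4.447 mg/L·hr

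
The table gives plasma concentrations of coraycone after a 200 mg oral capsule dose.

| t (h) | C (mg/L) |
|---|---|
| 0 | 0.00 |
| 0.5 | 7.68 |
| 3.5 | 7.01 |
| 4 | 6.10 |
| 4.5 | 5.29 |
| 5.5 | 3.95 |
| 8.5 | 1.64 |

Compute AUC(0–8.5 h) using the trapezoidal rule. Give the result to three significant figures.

Trapezoidal AUC_0→8.5:
  [0→0.5]: (0.00+7.68)/2 × 0.5 = 1.92
  [0.5→3.5]: (7.68+7.01)/2 × 3 = 22.035
  [3.5→4]: (7.01+6.10)/2 × 0.5 = 3.2775
  [4→4.5]: (6.10+5.29)/2 × 0.5 = 2.8475
  [4.5→5.5]: (5.29+3.95)/2 × 1 = 4.62
  [5.5→8.5]: (3.95+1.64)/2 × 3 = 8.385
  Sum = 43.085 mg/L·h

AUC = 43.1 mg/L·h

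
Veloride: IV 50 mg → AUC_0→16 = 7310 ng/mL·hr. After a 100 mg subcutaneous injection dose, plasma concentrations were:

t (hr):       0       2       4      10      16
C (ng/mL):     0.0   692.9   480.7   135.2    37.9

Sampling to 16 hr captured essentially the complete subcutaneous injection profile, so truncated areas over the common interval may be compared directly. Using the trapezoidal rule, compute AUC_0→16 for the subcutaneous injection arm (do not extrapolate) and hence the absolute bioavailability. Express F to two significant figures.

F = 0.29

Trapezoidal AUC_0→16 (subcutaneous injection):
  [0→2]: (0.0+692.9)/2 × 2 = 692.9
  [2→4]: (692.9+480.7)/2 × 2 = 1173.6
  [4→10]: (480.7+135.2)/2 × 6 = 1847.7
  [10→16]: (135.2+37.9)/2 × 6 = 519.3
  Sum = 4233.5 ng/mL·hr
F = (AUC_ev/D_ev)/(AUC_iv/D_iv) = (4233.5/100)/(7310/50) = 42.335/146.2 = 0.2896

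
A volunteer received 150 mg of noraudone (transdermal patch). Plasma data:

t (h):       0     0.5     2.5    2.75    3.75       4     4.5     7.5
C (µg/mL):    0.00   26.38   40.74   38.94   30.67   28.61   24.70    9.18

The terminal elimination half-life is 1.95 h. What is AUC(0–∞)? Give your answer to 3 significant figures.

AUC = 216 µg/mL·h

Trapezoidal AUC_0→7.5:
  [0→0.5]: (0.00+26.38)/2 × 0.5 = 6.595
  [0.5→2.5]: (26.38+40.74)/2 × 2 = 67.12
  [2.5→2.75]: (40.74+38.94)/2 × 0.25 = 9.96
  [2.75→3.75]: (38.94+30.67)/2 × 1 = 34.805
  [3.75→4]: (30.67+28.61)/2 × 0.25 = 7.41
  [4→4.5]: (28.61+24.70)/2 × 0.5 = 13.3275
  [4.5→7.5]: (24.70+9.18)/2 × 3 = 50.82
  Sum = 190.0375 µg/mL·h
k_e = ln2 / t½ = 0.693147 / 1.95 = 0.3555 h^-1
Extrapolated tail: C_last / k_e = 9.18 / 0.3555 = 25.823
AUC_0→∞ = 190.0375 + 25.823 = 215.8605 µg/mL·h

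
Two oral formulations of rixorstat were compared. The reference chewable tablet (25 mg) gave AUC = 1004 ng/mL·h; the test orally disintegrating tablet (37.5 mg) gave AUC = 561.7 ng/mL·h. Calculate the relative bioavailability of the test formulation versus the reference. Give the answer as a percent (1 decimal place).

F_rel = 37.3%

F_rel = (AUC_test/D_test) / (AUC_ref/D_ref)
      = (561.7/37.5) / (1004/25)
      = 14.9787 / 40.16 = 0.3730 = 37.30%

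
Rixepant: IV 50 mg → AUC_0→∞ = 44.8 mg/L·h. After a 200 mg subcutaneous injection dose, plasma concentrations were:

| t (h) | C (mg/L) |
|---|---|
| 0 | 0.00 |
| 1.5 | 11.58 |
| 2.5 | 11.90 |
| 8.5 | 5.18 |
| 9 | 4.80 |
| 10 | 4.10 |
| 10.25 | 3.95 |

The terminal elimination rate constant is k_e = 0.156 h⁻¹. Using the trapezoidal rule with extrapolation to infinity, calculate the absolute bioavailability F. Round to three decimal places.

Trapezoidal AUC_0→10.25 (subcutaneous injection):
  [0→1.5]: (0.00+11.58)/2 × 1.5 = 8.685
  [1.5→2.5]: (11.58+11.90)/2 × 1 = 11.74
  [2.5→8.5]: (11.90+5.18)/2 × 6 = 51.24
  [8.5→9]: (5.18+4.80)/2 × 0.5 = 2.495
  [9→10]: (4.80+4.10)/2 × 1 = 4.45
  [10→10.25]: (4.10+3.95)/2 × 0.25 = 1.00625
  Sum = 79.61625 mg/L·h
Tail: C_last/k_e = 3.95/0.156 = 25.321
AUC_0→∞ (subcutaneous injection) = 79.61625 + 25.321 = 104.93725 mg/L·h
F = (AUC_ev/D_ev)/(AUC_iv/D_iv) = (104.93725/200)/(44.8/50) = 0.52468625/0.896 = 0.5856

F = 0.586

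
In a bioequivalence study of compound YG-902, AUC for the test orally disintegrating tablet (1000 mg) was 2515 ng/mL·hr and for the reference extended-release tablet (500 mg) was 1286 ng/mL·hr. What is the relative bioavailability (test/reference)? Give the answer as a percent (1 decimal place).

F_rel = (AUC_test/D_test) / (AUC_ref/D_ref)
      = (2515/1000) / (1286/500)
      = 2.515 / 2.572 = 0.9778 = 97.78%

F_rel = 97.8%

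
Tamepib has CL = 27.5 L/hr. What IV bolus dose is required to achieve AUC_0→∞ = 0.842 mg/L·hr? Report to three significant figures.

Dose_iv = CL × AUC_0→∞
     = 27.5 × 0.842 = 23.155 mg

Dose = 23.2 mg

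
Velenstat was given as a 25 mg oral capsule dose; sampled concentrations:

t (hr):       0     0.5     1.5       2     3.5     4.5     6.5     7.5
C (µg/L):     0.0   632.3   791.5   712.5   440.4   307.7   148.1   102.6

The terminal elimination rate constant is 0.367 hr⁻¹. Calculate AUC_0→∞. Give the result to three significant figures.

AUC = 3350 µg/L·hr

Trapezoidal AUC_0→7.5:
  [0→0.5]: (0.0+632.3)/2 × 0.5 = 158.075
  [0.5→1.5]: (632.3+791.5)/2 × 1 = 711.9
  [1.5→2]: (791.5+712.5)/2 × 0.5 = 376.0
  [2→3.5]: (712.5+440.4)/2 × 1.5 = 864.675
  [3.5→4.5]: (440.4+307.7)/2 × 1 = 374.05
  [4.5→6.5]: (307.7+148.1)/2 × 2 = 455.8
  [6.5→7.5]: (148.1+102.6)/2 × 1 = 125.35
  Sum = 3065.85 µg/L·hr
Extrapolated tail: C_last / k_e = 102.6 / 0.367 = 279.564
AUC_0→∞ = 3065.85 + 279.564 = 3345.414 µg/L·hr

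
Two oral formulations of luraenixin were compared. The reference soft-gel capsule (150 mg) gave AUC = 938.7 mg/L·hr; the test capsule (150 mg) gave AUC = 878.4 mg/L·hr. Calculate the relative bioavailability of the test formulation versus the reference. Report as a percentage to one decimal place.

F_rel = (AUC_test/D_test) / (AUC_ref/D_ref)
      = (878.4/150) / (938.7/150)
      = 5.856 / 6.258 = 0.9358 = 93.58%

F_rel = 93.6%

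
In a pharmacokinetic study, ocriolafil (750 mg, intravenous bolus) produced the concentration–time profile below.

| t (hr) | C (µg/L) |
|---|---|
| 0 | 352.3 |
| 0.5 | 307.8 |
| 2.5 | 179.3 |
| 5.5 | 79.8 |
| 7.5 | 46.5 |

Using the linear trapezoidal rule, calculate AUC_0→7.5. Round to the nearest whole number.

Trapezoidal AUC_0→7.5:
  [0→0.5]: (352.3+307.8)/2 × 0.5 = 165.025
  [0.5→2.5]: (307.8+179.3)/2 × 2 = 487.1
  [2.5→5.5]: (179.3+79.8)/2 × 3 = 388.65
  [5.5→7.5]: (79.8+46.5)/2 × 2 = 126.3
  Sum = 1167.075 µg/L·hr

AUC = 1167 µg/L·hr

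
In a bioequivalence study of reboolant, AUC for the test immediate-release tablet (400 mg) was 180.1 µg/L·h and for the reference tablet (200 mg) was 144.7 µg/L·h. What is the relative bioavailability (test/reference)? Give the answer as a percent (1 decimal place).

F_rel = (AUC_test/D_test) / (AUC_ref/D_ref)
      = (180.1/400) / (144.7/200)
      = 0.45025 / 0.7235 = 0.6223 = 62.23%

F_rel = 62.2%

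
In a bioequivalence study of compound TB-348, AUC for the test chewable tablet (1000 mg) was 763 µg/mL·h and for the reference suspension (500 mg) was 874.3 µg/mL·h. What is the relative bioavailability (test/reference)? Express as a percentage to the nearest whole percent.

F_rel = (AUC_test/D_test) / (AUC_ref/D_ref)
      = (763/1000) / (874.3/500)
      = 0.763 / 1.7486 = 0.4363 = 43.63%

F_rel = 44%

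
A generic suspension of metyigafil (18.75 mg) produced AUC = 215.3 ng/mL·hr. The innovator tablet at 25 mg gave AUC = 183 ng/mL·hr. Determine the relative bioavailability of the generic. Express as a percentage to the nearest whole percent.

F_rel = (AUC_test/D_test) / (AUC_ref/D_ref)
      = (215.3/18.75) / (183/25)
      = 11.4827 / 7.32 = 1.5687 = 156.87%

F_rel = 157%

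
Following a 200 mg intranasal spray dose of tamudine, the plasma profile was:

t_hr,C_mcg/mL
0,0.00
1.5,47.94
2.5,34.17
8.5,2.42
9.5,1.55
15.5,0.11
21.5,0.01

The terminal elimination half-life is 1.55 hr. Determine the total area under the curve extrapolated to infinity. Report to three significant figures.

Trapezoidal AUC_0→21.5:
  [0→1.5]: (0.00+47.94)/2 × 1.5 = 35.955
  [1.5→2.5]: (47.94+34.17)/2 × 1 = 41.055
  [2.5→8.5]: (34.17+2.42)/2 × 6 = 109.77
  [8.5→9.5]: (2.42+1.55)/2 × 1 = 1.985
  [9.5→15.5]: (1.55+0.11)/2 × 6 = 4.98
  [15.5→21.5]: (0.11+0.01)/2 × 6 = 0.36
  Sum = 194.105 mcg/mL·hr
k_e = ln2 / t½ = 0.693147 / 1.55 = 0.4472 hr^-1
Extrapolated tail: C_last / k_e = 0.01 / 0.4472 = 0.022
AUC_0→∞ = 194.105 + 0.022 = 194.127 mcg/mL·hr

AUC = 194 mcg/mL·hr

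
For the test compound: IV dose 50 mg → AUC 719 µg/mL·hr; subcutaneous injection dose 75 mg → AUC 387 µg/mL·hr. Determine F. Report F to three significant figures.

F = 0.359

F = (AUC_ev / D_ev) / (AUC_iv / D_iv)
  = (387/75) / (719/50)
  = 5.16 / 14.38 = 0.3588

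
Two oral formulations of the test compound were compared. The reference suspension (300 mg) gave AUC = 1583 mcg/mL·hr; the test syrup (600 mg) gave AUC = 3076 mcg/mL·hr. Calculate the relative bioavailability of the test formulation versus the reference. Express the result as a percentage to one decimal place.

F_rel = 97.2%

F_rel = (AUC_test/D_test) / (AUC_ref/D_ref)
      = (3076/600) / (1583/300)
      = 5.12667 / 5.27667 = 0.9716 = 97.16%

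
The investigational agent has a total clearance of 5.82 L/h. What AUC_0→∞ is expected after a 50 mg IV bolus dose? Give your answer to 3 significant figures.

AUC_0→∞ = Dose_iv / CL
        = 50 / 5.82 = 8.59107 mg/L·h

AUC = 8.59 mg/L·h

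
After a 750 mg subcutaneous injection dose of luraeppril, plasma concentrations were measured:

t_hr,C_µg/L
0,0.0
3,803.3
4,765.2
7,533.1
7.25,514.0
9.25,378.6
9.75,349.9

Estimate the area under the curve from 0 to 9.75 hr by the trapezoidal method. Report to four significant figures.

Trapezoidal AUC_0→9.75:
  [0→3]: (0.0+803.3)/2 × 3 = 1204.95
  [3→4]: (803.3+765.2)/2 × 1 = 784.25
  [4→7]: (765.2+533.1)/2 × 3 = 1947.45
  [7→7.25]: (533.1+514.0)/2 × 0.25 = 130.8875
  [7.25→9.25]: (514.0+378.6)/2 × 2 = 892.6
  [9.25→9.75]: (378.6+349.9)/2 × 0.5 = 182.125
  Sum = 5142.2625 µg/L·hr

AUC = 5142 µg/L·hr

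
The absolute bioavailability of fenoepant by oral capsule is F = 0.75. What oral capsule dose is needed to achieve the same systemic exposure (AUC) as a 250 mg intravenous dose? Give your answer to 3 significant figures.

For equal systemic exposure: F × D_ev = D_iv
D_ev = D_iv / F = 250 / 0.75 = 333.333 mg

D_oral = 333 mg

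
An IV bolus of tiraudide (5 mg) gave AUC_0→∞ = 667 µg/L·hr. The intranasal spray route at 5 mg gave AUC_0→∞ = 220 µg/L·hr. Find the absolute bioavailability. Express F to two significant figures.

F = 0.33

F = (AUC_ev / D_ev) / (AUC_iv / D_iv)
  = (220/5) / (667/5)
  = 44 / 133.4 = 0.3298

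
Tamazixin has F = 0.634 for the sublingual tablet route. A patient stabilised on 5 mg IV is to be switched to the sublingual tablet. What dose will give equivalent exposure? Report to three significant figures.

D_sublingual = 7.89 mg

For equal systemic exposure: F × D_ev = D_iv
D_ev = D_iv / F = 5 / 0.634 = 7.88644 mg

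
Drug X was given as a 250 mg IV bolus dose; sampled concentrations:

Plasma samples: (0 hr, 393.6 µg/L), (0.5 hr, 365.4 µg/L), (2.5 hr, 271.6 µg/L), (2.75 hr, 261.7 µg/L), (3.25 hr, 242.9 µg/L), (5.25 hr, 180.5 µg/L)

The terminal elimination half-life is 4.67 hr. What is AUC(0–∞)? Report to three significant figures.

AUC = 2660 µg/L·hr

Trapezoidal AUC_0→5.25:
  [0→0.5]: (393.6+365.4)/2 × 0.5 = 189.75
  [0.5→2.5]: (365.4+271.6)/2 × 2 = 637.0
  [2.5→2.75]: (271.6+261.7)/2 × 0.25 = 66.6625
  [2.75→3.25]: (261.7+242.9)/2 × 0.5 = 126.15
  [3.25→5.25]: (242.9+180.5)/2 × 2 = 423.4
  Sum = 1442.9625 µg/L·hr
k_e = ln2 / t½ = 0.693147 / 4.67 = 0.1484 hr^-1
Extrapolated tail: C_last / k_e = 180.5 / 0.1484 = 1216.307
AUC_0→∞ = 1442.9625 + 1216.307 = 2659.2695 µg/L·hr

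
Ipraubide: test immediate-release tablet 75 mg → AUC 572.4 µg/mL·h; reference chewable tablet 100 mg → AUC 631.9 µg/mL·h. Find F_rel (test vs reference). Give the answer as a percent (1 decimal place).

F_rel = 120.8%

F_rel = (AUC_test/D_test) / (AUC_ref/D_ref)
      = (572.4/75) / (631.9/100)
      = 7.632 / 6.319 = 1.2078 = 120.78%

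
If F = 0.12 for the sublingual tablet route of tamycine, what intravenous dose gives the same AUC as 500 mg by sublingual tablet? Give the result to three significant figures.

D_iv = 60.0 mg

Systemic exposure from an extravascular dose = F × D_ev, so the equivalent IV dose is F × D_ev.
D_iv = F × D_ev = 0.12 × 500 = 60 mg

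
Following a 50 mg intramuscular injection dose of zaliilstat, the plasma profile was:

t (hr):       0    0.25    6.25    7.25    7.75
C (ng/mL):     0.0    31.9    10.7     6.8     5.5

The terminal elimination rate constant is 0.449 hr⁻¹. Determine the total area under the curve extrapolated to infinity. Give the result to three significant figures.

Trapezoidal AUC_0→7.75:
  [0→0.25]: (0.0+31.9)/2 × 0.25 = 3.9875
  [0.25→6.25]: (31.9+10.7)/2 × 6 = 127.8
  [6.25→7.25]: (10.7+6.8)/2 × 1 = 8.75
  [7.25→7.75]: (6.8+5.5)/2 × 0.5 = 3.075
  Sum = 143.6125 ng/mL·hr
Extrapolated tail: C_last / k_e = 5.5 / 0.449 = 12.249
AUC_0→∞ = 143.6125 + 12.249 = 155.8615 ng/mL·hr

AUC = 156 ng/mL·hr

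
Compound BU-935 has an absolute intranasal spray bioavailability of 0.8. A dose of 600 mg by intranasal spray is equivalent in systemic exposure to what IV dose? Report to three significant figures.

D_iv = 480 mg

Systemic exposure from an extravascular dose = F × D_ev, so the equivalent IV dose is F × D_ev.
D_iv = F × D_ev = 0.8 × 600 = 480 mg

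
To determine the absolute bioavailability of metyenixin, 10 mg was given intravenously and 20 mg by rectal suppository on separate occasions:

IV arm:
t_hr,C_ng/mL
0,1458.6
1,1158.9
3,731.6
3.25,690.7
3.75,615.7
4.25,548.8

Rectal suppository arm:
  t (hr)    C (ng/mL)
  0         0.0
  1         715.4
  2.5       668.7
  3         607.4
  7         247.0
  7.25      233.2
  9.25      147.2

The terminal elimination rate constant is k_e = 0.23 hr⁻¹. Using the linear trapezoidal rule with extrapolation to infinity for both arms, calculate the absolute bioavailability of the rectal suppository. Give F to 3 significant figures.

F = 0.353

Trapezoidal AUC_0→4.25 (IV):
  [0→1]: (1458.6+1158.9)/2 × 1 = 1308.75
  [1→3]: (1158.9+731.6)/2 × 2 = 1890.5
  [3→3.25]: (731.6+690.7)/2 × 0.25 = 177.7875
  [3.25→3.75]: (690.7+615.7)/2 × 0.5 = 326.6
  [3.75→4.25]: (615.7+548.8)/2 × 0.5 = 291.125
  Sum = 3994.7625 ng/mL·hr
IV tail: 548.8/0.23 = 2386.087; AUC_iv,0→∞ = 3994.7625 + 2386.087 = 6380.8495 ng/mL·hr
Trapezoidal AUC_0→9.25 (rectal suppository):
  [0→1]: (0.0+715.4)/2 × 1 = 357.7
  [1→2.5]: (715.4+668.7)/2 × 1.5 = 1038.075
  [2.5→3]: (668.7+607.4)/2 × 0.5 = 319.025
  [3→7]: (607.4+247.0)/2 × 4 = 1708.8
  [7→7.25]: (247.0+233.2)/2 × 0.25 = 60.025
  [7.25→9.25]: (233.2+147.2)/2 × 2 = 380.4
  Sum = 3864.025 ng/mL·hr
rectal suppository tail: 147.2/0.23 = 640.000; AUC_ev,0→∞ = 3864.025 + 640.000 = 4504.025 ng/mL·hr
F = (AUC_ev/D_ev)/(AUC_iv/D_iv) = (4504.025/20)/(6380.8495/10) = 225.20125/638.08495 = 0.3529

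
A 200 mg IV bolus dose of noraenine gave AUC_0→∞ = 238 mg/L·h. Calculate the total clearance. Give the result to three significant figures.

CL = 0.840 L/h

CL = Dose_iv / AUC_0→∞
   = 200 / 238 = 0.840336 L/h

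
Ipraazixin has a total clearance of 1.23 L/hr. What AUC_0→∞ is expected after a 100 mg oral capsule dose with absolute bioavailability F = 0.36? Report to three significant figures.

AUC_0→∞ = F × Dose / CL
        = 0.36 × 100 / 1.23 = 29.2683 mg/L·hr

AUC = 29.3 mg/L·hr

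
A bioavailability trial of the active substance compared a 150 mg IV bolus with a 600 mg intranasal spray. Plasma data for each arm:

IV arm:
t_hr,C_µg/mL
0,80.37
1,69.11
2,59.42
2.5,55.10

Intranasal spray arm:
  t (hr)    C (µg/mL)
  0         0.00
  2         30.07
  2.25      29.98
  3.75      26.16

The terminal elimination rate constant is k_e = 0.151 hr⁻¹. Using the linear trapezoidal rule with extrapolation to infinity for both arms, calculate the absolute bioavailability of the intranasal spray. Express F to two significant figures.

Trapezoidal AUC_0→2.5 (IV):
  [0→1]: (80.37+69.11)/2 × 1 = 74.74
  [1→2]: (69.11+59.42)/2 × 1 = 64.265
  [2→2.5]: (59.42+55.10)/2 × 0.5 = 28.63
  Sum = 167.635 µg/mL·hr
IV tail: 55.10/0.151 = 364.901; AUC_iv,0→∞ = 167.635 + 364.901 = 532.536 µg/mL·hr
Trapezoidal AUC_0→3.75 (intranasal spray):
  [0→2]: (0.00+30.07)/2 × 2 = 30.07
  [2→2.25]: (30.07+29.98)/2 × 0.25 = 7.50625
  [2.25→3.75]: (29.98+26.16)/2 × 1.5 = 42.105
  Sum = 79.68125 µg/mL·hr
intranasal spray tail: 26.16/0.151 = 173.245; AUC_ev,0→∞ = 79.68125 + 173.245 = 252.92625 µg/mL·hr
F = (AUC_ev/D_ev)/(AUC_iv/D_iv) = (252.92625/600)/(532.536/150) = 0.42154375/3.55024 = 0.1187

F = 0.12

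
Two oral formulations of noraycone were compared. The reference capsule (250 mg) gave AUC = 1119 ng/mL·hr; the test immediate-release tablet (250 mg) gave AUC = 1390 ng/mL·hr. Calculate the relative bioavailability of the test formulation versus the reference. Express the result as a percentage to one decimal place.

F_rel = 124.2%

F_rel = (AUC_test/D_test) / (AUC_ref/D_ref)
      = (1390/250) / (1119/250)
      = 5.56 / 4.476 = 1.2422 = 124.22%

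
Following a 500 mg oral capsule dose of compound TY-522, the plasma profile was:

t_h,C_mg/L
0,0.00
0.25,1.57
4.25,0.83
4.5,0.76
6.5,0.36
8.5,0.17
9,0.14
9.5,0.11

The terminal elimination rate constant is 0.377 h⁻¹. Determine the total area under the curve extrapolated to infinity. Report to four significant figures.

AUC = 7.277 mg/L·h

Trapezoidal AUC_0→9.5:
  [0→0.25]: (0.00+1.57)/2 × 0.25 = 0.19625
  [0.25→4.25]: (1.57+0.83)/2 × 4 = 4.8
  [4.25→4.5]: (0.83+0.76)/2 × 0.25 = 0.19875
  [4.5→6.5]: (0.76+0.36)/2 × 2 = 1.12
  [6.5→8.5]: (0.36+0.17)/2 × 2 = 0.53
  [8.5→9]: (0.17+0.14)/2 × 0.5 = 0.0775
  [9→9.5]: (0.14+0.11)/2 × 0.5 = 0.0625
  Sum = 6.985 mg/L·h
Extrapolated tail: C_last / k_e = 0.11 / 0.377 = 0.292
AUC_0→∞ = 6.985 + 0.292 = 7.277 mg/L·h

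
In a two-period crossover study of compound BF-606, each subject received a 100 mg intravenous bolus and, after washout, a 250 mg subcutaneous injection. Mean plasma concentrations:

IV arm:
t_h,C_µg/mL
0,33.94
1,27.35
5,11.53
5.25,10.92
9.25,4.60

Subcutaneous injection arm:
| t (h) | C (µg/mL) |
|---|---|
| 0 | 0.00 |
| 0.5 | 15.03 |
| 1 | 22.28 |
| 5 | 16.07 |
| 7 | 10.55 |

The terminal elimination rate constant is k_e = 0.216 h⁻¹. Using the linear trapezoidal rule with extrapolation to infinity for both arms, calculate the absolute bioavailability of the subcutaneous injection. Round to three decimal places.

Trapezoidal AUC_0→9.25 (IV):
  [0→1]: (33.94+27.35)/2 × 1 = 30.645
  [1→5]: (27.35+11.53)/2 × 4 = 77.76
  [5→5.25]: (11.53+10.92)/2 × 0.25 = 2.80625
  [5.25→9.25]: (10.92+4.60)/2 × 4 = 31.04
  Sum = 142.25125 µg/mL·h
IV tail: 4.60/0.216 = 21.296; AUC_iv,0→∞ = 142.25125 + 21.296 = 163.54725 µg/mL·h
Trapezoidal AUC_0→7 (subcutaneous injection):
  [0→0.5]: (0.00+15.03)/2 × 0.5 = 3.7575
  [0.5→1]: (15.03+22.28)/2 × 0.5 = 9.3275
  [1→5]: (22.28+16.07)/2 × 4 = 76.7
  [5→7]: (16.07+10.55)/2 × 2 = 26.62
  Sum = 116.405 µg/mL·h
subcutaneous injection tail: 10.55/0.216 = 48.843; AUC_ev,0→∞ = 116.405 + 48.843 = 165.248 µg/mL·h
F = (AUC_ev/D_ev)/(AUC_iv/D_iv) = (165.248/250)/(163.54725/100) = 0.660992/1.6354725 = 0.4042

F = 0.404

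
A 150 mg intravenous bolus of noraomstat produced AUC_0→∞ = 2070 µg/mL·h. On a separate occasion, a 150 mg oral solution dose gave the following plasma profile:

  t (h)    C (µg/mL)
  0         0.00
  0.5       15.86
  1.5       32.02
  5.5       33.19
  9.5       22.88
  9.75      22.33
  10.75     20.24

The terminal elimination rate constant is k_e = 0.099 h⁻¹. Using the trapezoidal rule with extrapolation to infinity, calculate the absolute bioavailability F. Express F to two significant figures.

F = 0.24

Trapezoidal AUC_0→10.75 (oral solution):
  [0→0.5]: (0.00+15.86)/2 × 0.5 = 3.965
  [0.5→1.5]: (15.86+32.02)/2 × 1 = 23.94
  [1.5→5.5]: (32.02+33.19)/2 × 4 = 130.42
  [5.5→9.5]: (33.19+22.88)/2 × 4 = 112.14
  [9.5→9.75]: (22.88+22.33)/2 × 0.25 = 5.65125
  [9.75→10.75]: (22.33+20.24)/2 × 1 = 21.285
  Sum = 297.40125 µg/mL·h
Tail: C_last/k_e = 20.24/0.099 = 204.444
AUC_0→∞ (oral solution) = 297.40125 + 204.444 = 501.84525 µg/mL·h
F = (AUC_ev/D_ev)/(AUC_iv/D_iv) = (501.84525/150)/(2070/150) = 3.345635/13.8 = 0.2424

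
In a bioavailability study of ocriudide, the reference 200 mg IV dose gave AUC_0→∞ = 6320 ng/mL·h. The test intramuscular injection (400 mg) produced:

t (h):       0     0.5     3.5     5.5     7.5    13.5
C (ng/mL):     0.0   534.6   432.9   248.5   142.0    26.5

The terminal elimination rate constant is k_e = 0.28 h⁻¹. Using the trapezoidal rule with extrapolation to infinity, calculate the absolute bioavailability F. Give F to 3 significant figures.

F = 0.258

Trapezoidal AUC_0→13.5 (intramuscular injection):
  [0→0.5]: (0.0+534.6)/2 × 0.5 = 133.65
  [0.5→3.5]: (534.6+432.9)/2 × 3 = 1451.25
  [3.5→5.5]: (432.9+248.5)/2 × 2 = 681.4
  [5.5→7.5]: (248.5+142.0)/2 × 2 = 390.5
  [7.5→13.5]: (142.0+26.5)/2 × 6 = 505.5
  Sum = 3162.3 ng/mL·h
Tail: C_last/k_e = 26.5/0.28 = 94.643
AUC_0→∞ (intramuscular injection) = 3162.3 + 94.643 = 3256.943 ng/mL·h
F = (AUC_ev/D_ev)/(AUC_iv/D_iv) = (3256.943/400)/(6320/200) = 8.1423575/31.6 = 0.2577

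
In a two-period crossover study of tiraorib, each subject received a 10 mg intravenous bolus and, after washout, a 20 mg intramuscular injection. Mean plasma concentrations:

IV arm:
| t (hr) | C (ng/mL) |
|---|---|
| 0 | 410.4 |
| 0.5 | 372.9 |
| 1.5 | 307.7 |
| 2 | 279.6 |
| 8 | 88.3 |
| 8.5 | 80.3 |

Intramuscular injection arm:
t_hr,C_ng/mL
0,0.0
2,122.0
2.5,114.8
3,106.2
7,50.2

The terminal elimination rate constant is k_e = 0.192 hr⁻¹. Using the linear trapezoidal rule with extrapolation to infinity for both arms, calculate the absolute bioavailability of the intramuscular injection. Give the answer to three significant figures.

F = 0.180

Trapezoidal AUC_0→8.5 (IV):
  [0→0.5]: (410.4+372.9)/2 × 0.5 = 195.825
  [0.5→1.5]: (372.9+307.7)/2 × 1 = 340.3
  [1.5→2]: (307.7+279.6)/2 × 0.5 = 146.825
  [2→8]: (279.6+88.3)/2 × 6 = 1103.7
  [8→8.5]: (88.3+80.3)/2 × 0.5 = 42.15
  Sum = 1828.8 ng/mL·hr
IV tail: 80.3/0.192 = 418.229; AUC_iv,0→∞ = 1828.8 + 418.229 = 2247.029 ng/mL·hr
Trapezoidal AUC_0→7 (intramuscular injection):
  [0→2]: (0.0+122.0)/2 × 2 = 122.0
  [2→2.5]: (122.0+114.8)/2 × 0.5 = 59.2
  [2.5→3]: (114.8+106.2)/2 × 0.5 = 55.25
  [3→7]: (106.2+50.2)/2 × 4 = 312.8
  Sum = 549.25 ng/mL·hr
intramuscular injection tail: 50.2/0.192 = 261.458; AUC_ev,0→∞ = 549.25 + 261.458 = 810.708 ng/mL·hr
F = (AUC_ev/D_ev)/(AUC_iv/D_iv) = (810.708/20)/(2247.029/10) = 40.5354/224.7029 = 0.1804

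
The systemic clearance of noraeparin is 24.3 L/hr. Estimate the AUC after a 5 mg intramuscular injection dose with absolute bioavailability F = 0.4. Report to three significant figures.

AUC = 0.0823 mg/L·hr

AUC_0→∞ = F × Dose / CL
        = 0.4 × 5 / 24.3 = 0.0823045 mg/L·hr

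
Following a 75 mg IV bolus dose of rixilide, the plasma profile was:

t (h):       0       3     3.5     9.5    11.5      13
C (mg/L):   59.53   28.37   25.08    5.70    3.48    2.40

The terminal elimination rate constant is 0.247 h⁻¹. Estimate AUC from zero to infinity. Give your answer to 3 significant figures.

AUC = 261 mg/L·h

Trapezoidal AUC_0→13:
  [0→3]: (59.53+28.37)/2 × 3 = 131.85
  [3→3.5]: (28.37+25.08)/2 × 0.5 = 13.3625
  [3.5→9.5]: (25.08+5.70)/2 × 6 = 92.34
  [9.5→11.5]: (5.70+3.48)/2 × 2 = 9.18
  [11.5→13]: (3.48+2.40)/2 × 1.5 = 4.41
  Sum = 251.1425 mg/L·h
Extrapolated tail: C_last / k_e = 2.40 / 0.247 = 9.717
AUC_0→∞ = 251.1425 + 9.717 = 260.8595 mg/L·h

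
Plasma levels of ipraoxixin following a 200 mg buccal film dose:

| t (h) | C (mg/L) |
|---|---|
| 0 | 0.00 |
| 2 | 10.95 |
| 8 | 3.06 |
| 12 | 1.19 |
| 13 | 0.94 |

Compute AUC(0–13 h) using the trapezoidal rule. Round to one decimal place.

AUC = 62.5 mg/L·h

Trapezoidal AUC_0→13:
  [0→2]: (0.00+10.95)/2 × 2 = 10.95
  [2→8]: (10.95+3.06)/2 × 6 = 42.03
  [8→12]: (3.06+1.19)/2 × 4 = 8.5
  [12→13]: (1.19+0.94)/2 × 1 = 1.065
  Sum = 62.545 mg/L·h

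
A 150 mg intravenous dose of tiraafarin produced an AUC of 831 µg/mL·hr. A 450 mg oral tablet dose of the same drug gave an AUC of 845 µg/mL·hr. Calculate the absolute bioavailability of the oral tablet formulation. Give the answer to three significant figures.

F = (AUC_ev / D_ev) / (AUC_iv / D_iv)
  = (845/450) / (831/150)
  = 1.87778 / 5.54 = 0.3389

F = 0.339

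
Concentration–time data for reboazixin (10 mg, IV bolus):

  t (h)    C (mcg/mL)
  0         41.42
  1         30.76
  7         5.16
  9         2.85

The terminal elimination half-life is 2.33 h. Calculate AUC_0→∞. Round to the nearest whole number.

AUC = 161 mcg/mL·h

Trapezoidal AUC_0→9:
  [0→1]: (41.42+30.76)/2 × 1 = 36.09
  [1→7]: (30.76+5.16)/2 × 6 = 107.76
  [7→9]: (5.16+2.85)/2 × 2 = 8.01
  Sum = 151.86 mcg/mL·h
k_e = ln2 / t½ = 0.693147 / 2.33 = 0.2975 h^-1
Extrapolated tail: C_last / k_e = 2.85 / 0.2975 = 9.580
AUC_0→∞ = 151.86 + 9.580 = 161.44 mcg/mL·h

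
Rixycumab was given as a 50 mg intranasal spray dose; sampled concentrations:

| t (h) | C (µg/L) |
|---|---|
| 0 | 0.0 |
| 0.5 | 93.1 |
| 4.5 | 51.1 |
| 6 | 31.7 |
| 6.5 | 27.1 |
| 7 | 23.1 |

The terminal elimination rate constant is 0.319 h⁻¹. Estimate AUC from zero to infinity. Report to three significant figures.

Trapezoidal AUC_0→7:
  [0→0.5]: (0.0+93.1)/2 × 0.5 = 23.275
  [0.5→4.5]: (93.1+51.1)/2 × 4 = 288.4
  [4.5→6]: (51.1+31.7)/2 × 1.5 = 62.1
  [6→6.5]: (31.7+27.1)/2 × 0.5 = 14.7
  [6.5→7]: (27.1+23.1)/2 × 0.5 = 12.55
  Sum = 401.025 µg/L·h
Extrapolated tail: C_last / k_e = 23.1 / 0.319 = 72.414
AUC_0→∞ = 401.025 + 72.414 = 473.439 µg/L·h

AUC = 473 µg/L·h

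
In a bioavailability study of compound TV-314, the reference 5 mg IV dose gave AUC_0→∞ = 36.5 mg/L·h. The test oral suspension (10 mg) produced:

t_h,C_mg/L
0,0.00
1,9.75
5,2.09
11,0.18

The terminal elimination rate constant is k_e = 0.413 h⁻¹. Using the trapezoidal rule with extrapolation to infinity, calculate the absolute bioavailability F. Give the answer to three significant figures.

Trapezoidal AUC_0→11 (oral suspension):
  [0→1]: (0.00+9.75)/2 × 1 = 4.875
  [1→5]: (9.75+2.09)/2 × 4 = 23.68
  [5→11]: (2.09+0.18)/2 × 6 = 6.81
  Sum = 35.365 mg/L·h
Tail: C_last/k_e = 0.18/0.413 = 0.436
AUC_0→∞ (oral suspension) = 35.365 + 0.436 = 35.801 mg/L·h
F = (AUC_ev/D_ev)/(AUC_iv/D_iv) = (35.801/10)/(36.5/5) = 3.5801/7.3 = 0.4904

F = 0.490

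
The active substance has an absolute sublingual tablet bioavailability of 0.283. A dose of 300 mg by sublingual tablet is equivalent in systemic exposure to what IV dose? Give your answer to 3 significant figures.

Systemic exposure from an extravascular dose = F × D_ev, so the equivalent IV dose is F × D_ev.
D_iv = F × D_ev = 0.283 × 300 = 84.9 mg

D_iv = 84.9 mg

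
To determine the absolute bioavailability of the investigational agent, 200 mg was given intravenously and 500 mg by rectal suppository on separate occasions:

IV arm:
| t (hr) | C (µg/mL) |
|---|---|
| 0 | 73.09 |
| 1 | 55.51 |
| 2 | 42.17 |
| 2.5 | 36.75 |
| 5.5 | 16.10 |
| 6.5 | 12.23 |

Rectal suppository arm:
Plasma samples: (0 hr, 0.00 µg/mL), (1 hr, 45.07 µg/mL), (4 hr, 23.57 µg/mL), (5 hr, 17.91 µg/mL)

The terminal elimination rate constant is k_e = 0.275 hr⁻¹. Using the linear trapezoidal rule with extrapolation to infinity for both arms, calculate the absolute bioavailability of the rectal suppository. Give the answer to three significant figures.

Trapezoidal AUC_0→6.5 (IV):
  [0→1]: (73.09+55.51)/2 × 1 = 64.3
  [1→2]: (55.51+42.17)/2 × 1 = 48.84
  [2→2.5]: (42.17+36.75)/2 × 0.5 = 19.73
  [2.5→5.5]: (36.75+16.10)/2 × 3 = 79.275
  [5.5→6.5]: (16.10+12.23)/2 × 1 = 14.165
  Sum = 226.31 µg/mL·hr
IV tail: 12.23/0.275 = 44.473; AUC_iv,0→∞ = 226.31 + 44.473 = 270.783 µg/mL·hr
Trapezoidal AUC_0→5 (rectal suppository):
  [0→1]: (0.00+45.07)/2 × 1 = 22.535
  [1→4]: (45.07+23.57)/2 × 3 = 102.96
  [4→5]: (23.57+17.91)/2 × 1 = 20.74
  Sum = 146.235 µg/mL·hr
rectal suppository tail: 17.91/0.275 = 65.127; AUC_ev,0→∞ = 146.235 + 65.127 = 211.362 µg/mL·hr
F = (AUC_ev/D_ev)/(AUC_iv/D_iv) = (211.362/500)/(270.783/200) = 0.422724/1.353915 = 0.3122

F = 0.312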